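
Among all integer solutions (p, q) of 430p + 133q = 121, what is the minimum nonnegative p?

gcd(430, 133):
  430 = 3*133 + 31
  133 = 4*31 + 9
  31 = 3*9 + 4
  9 = 2*4 + 1
  4 = 4*1
so gcd(430, 133) = 1.
1 divides 121, so solutions exist.
Back-substitute for Bézout coefficients:
  1 = 9 - 2*4
  ... = 430*(-30) + 133*(97)
Scale by 121/1 = 121: (p₀, q₀) = (-3630, 11737).
General solution: p = -3630 + 133t, q = 11737 - 430t for integer t.
p ≥ 0: smallest is -3630 mod 133 = 94 (at t = 28), with q = -303.

94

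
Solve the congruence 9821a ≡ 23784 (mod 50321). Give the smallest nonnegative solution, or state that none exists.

gcd(50321, 9821) = 1.
1 divides 23784, so solutions exist.
By Bézout, 9821×(-21643) + 50321×(4224) = 1.
So 9821×(-21643) ≡ 1 (mod 50321); multiply by 23784: a ≡ -514757112 (mod 50321).
Smallest nonnegative: a = -514757112 mod 50321 = 26718.

26718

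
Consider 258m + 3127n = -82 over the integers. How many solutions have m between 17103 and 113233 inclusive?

31

gcd(3127, 258):
  3127 = 12·258 + 31
  258 = 8·31 + 10
  31 = 3·10 + 1
  10 = 10·1
so gcd(3127, 258) = 1.
Back-substitute for Bézout coefficients:
  1 = 31 - 3·10
  ... = 258·(-303) + 3127·(25)
Scale by -82: particular solution (24846, -2050); reduce m mod 3127: (2957, -244).
General solution: m = 2957 + 3127t, n = -244 - 258t for integer t.
17103 ≤ 2957 + 3127t ≤ 113233 gives t ∈ [5, 35], which is 31 values.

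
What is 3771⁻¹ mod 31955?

2271

gcd(31955, 3771) = 1  (31955 = 8·3771 + 1787, 3771 = 2·1787 + 197, 1787 = 9·197 + 14, 197 = 14·14 + 1, 14 = 14·1).
Back-substituting, 3771·(2271) + 31955·(-268) = 1.
So 3771·2271 ≡ 1 (mod 31955), and 2271 mod 31955 = 2271.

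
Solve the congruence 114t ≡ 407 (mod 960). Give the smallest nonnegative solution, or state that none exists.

gcd(960, 114) = 6.
6 does not divide 407, so the congruence has no solution.

no solution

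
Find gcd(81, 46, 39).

1

gcd(81, 46) = 1  (81 = 1*46 + 35, 46 = 1*35 + 11, 35 = 3*11 + 2, 11 = 5*2 + 1, 2 = 2*1).
gcd(1, 39) = 1.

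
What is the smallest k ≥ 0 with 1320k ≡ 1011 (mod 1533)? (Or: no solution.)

gcd(1533, 1320) = 3.
3 divides 1011, so solutions exist.
By Bézout, 1320·(-36) + 1533·(31) = 3.
So 1320·(-36) ≡ 3 (mod 1533); multiply by 337: k ≡ -12132 (mod 511).
Smallest nonnegative: k = -12132 mod 511 = 132.

132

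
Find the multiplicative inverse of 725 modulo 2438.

2095

gcd(2438, 725):
  2438 = 3*725 + 263
  725 = 2*263 + 199
  263 = 1*199 + 64
  199 = 3*64 + 7
  64 = 9*7 + 1
  7 = 7*1
so gcd(2438, 725) = 1.
Back-substitute for Bézout coefficients:
  1 = 64 - 9*7
  ... = 725*(-343) + 2438*(102)
So 725*-343 ≡ 1 (mod 2438), and -343 mod 2438 = 2095.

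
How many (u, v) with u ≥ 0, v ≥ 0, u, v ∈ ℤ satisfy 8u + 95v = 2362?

3

gcd(95, 8) = 1  (95 = 11*8 + 7, 8 = 1*7 + 1, 7 = 7*1).
Back-substituting, 8*(12) + 95*(-1) = 1.
Scale by 2362: one solution is (28344, -2362). Reduce u mod 95: (34, 22).
General: u = 34 + 95t, v = 22 - 8t.
u ≥ 0 ⇒ t ≥ 0; v ≥ 0 ⇒ t ≤ 2. So t ∈ [0, 2]: 3 solutions.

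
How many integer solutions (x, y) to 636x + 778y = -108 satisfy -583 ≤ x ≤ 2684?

9

gcd(778, 636) = 2.
By Bézout, 636·(126) + 778·(-103) = 2.
Particular solution: (198, -162).
General solution: x = 198 + 389t, y = -162 - 318t for integer t.
-583 ≤ 198 + 389t ≤ 2684 gives t ∈ [-2, 6], which is 9 values.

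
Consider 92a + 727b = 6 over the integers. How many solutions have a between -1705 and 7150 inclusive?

gcd(727, 92):
  727 = 7*92 + 83
  92 = 1*83 + 9
  83 = 9*9 + 2
  9 = 4*2 + 1
  2 = 2*1
so gcd(727, 92) = 1.
Back-substitute for Bézout coefficients:
  1 = 9 - 4*2
  ... = 92*(324) + 727*(-41)
Scale by 6: particular solution (1944, -246); reduce a mod 727: (490, -62).
General solution: a = 490 + 727t, b = -62 - 92t for integer t.
-1705 ≤ 490 + 727t ≤ 7150 gives t ∈ [-3, 9], which is 13 values.

13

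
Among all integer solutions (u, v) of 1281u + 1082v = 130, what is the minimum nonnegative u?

gcd(1281, 1082):
  1281 = 1*1082 + 199
  1082 = 5*199 + 87
  199 = 2*87 + 25
  87 = 3*25 + 12
  25 = 2*12 + 1
  12 = 12*1
so gcd(1281, 1082) = 1.
1 divides 130, so solutions exist.
Back-substitute for Bézout coefficients:
  1 = 25 - 2*12
  ... = 1281*(87) + 1082*(-103)
Scale by 130/1 = 130: (u₀, v₀) = (11310, -13390).
General solution: u = 11310 + 1082t, v = -13390 - 1281t for integer t.
u ≥ 0: smallest is 11310 mod 1082 = 490 (at t = -10), with v = -580.

490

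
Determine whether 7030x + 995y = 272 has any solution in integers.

gcd(7030, 995) = 5  (7030 = 7*995 + 65, 995 = 15*65 + 20, 65 = 3*20 + 5, 20 = 4*5).
5 does not divide 272 (remainder 2), so no integer solutions.

no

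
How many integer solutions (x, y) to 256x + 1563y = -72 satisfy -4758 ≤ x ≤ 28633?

21

gcd(1563, 256) = 1.
By Bézout, 256×(-116) + 1563×(19) = 1.
Particular solution: (537, -88).
General solution: x = 537 + 1563t, y = -88 - 256t for integer t.
-4758 ≤ 537 + 1563t ≤ 28633 gives t ∈ [-3, 17], which is 21 values.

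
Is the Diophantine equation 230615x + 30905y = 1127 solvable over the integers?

gcd(230615, 30905) = 35  (230615 = 7×30905 + 14280, 30905 = 2×14280 + 2345, 14280 = 6×2345 + 210, 2345 = 11×210 + 35, 210 = 6×35).
35 does not divide 1127 (remainder 7), so no integer solutions.

no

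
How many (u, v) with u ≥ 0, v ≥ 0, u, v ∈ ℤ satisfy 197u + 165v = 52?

0

gcd(197, 165):
  197 = 1×165 + 32
  165 = 5×32 + 5
  32 = 6×5 + 2
  5 = 2×2 + 1
  2 = 2×1
so gcd(197, 165) = 1.
Back-substitute for Bézout coefficients:
  1 = 5 - 2×2
  ... = 197×(-67) + 165×(80)
Scale by 52: one solution is (-3484, 4160). Reduce u mod 165: (146, -174).
General: u = 146 + 165t, v = -174 - 197t.
u ≥ 0 ⇒ t ≥ 0; v ≥ 0 ⇒ t ≤ -1. So t ∈ [0, -1]: 0 solutions.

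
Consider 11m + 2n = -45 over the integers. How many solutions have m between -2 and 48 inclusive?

25

gcd(11, 2) = 1.
By Bézout, 11*(1) + 2*(-5) = 1.
Particular solution: (1, -28).
General solution: m = 1 + 2t, n = -28 - 11t for integer t.
-2 ≤ 1 + 2t ≤ 48 gives t ∈ [-1, 23], which is 25 values.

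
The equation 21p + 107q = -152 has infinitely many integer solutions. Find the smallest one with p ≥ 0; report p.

59

gcd(107, 21):
  107 = 5·21 + 2
  21 = 10·2 + 1
  2 = 2·1
so gcd(107, 21) = 1.
1 divides -152, so solutions exist.
Back-substitute for Bézout coefficients:
  1 = 21 - 10·2
  ... = 21·(51) + 107·(-10)
Scale by -152/1 = -152: (p₀, q₀) = (-7752, 1520).
General solution: p = -7752 + 107t, q = 1520 - 21t for integer t.
p ≥ 0: smallest is -7752 mod 107 = 59 (at t = 73), with q = -13.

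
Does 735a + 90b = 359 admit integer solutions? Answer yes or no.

gcd(735, 90):
  735 = 8×90 + 15
  90 = 6×15
so gcd(735, 90) = 15.
15 does not divide 359 (remainder 14), so no integer solutions.

no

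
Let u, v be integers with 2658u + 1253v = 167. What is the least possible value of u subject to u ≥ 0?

438

gcd(2658, 1253):
  2658 = 2*1253 + 152
  1253 = 8*152 + 37
  152 = 4*37 + 4
  37 = 9*4 + 1
  4 = 4*1
so gcd(2658, 1253) = 1.
1 divides 167, so solutions exist.
Back-substitute for Bézout coefficients:
  1 = 37 - 9*4
  ... = 2658*(-305) + 1253*(647)
Scale by 167/1 = 167: (u₀, v₀) = (-50935, 108049).
General solution: u = -50935 + 1253t, v = 108049 - 2658t for integer t.
u ≥ 0: smallest is -50935 mod 1253 = 438 (at t = 41), with v = -929.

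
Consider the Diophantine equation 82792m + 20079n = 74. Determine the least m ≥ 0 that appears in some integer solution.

gcd(82792, 20079):
  82792 = 4*20079 + 2476
  20079 = 8*2476 + 271
  2476 = 9*271 + 37
  271 = 7*37 + 12
  37 = 3*12 + 1
  12 = 12*1
so gcd(82792, 20079) = 1.
1 divides 74, so solutions exist.
Back-substitute for Bézout coefficients:
  1 = 37 - 3*12
  ... = 82792*(1630) + 20079*(-6721)
Scale by 74/1 = 74: (m₀, n₀) = (120620, -497354).
General solution: m = 120620 + 20079t, n = -497354 - 82792t for integer t.
m ≥ 0: smallest is 120620 mod 20079 = 146 (at t = -6), with n = -602.

146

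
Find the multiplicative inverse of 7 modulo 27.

gcd(27, 7) = 1  (27 = 3×7 + 6, 7 = 1×6 + 1, 6 = 6×1).
Back-substituting, 7×(4) + 27×(-1) = 1.
So 7×4 ≡ 1 (mod 27), and 4 mod 27 = 4.

4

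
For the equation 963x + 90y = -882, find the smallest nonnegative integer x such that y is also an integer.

gcd(963, 90):
  963 = 10*90 + 63
  90 = 1*63 + 27
  63 = 2*27 + 9
  27 = 3*9
so gcd(963, 90) = 9.
9 divides -882, so solutions exist.
Back-substitute for Bézout coefficients:
  9 = 63 - 2*27
  ... = 963*(3) + 90*(-32)
Scale by -882/9 = -98: (x₀, y₀) = (-294, 3136).
General solution: x = -294 + 10t, y = 3136 - 107t for integer t.
x ≥ 0: smallest is -294 mod 10 = 6 (at t = 30), with y = -74.

6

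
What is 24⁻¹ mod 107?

gcd(107, 24) = 1.
By Bézout, 24·(-49) + 107·(11) = 1.
So 24·-49 ≡ 1 (mod 107), and -49 mod 107 = 58.

58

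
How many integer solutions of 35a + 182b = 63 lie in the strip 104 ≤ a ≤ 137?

2

gcd(182, 35) = 7.
By Bézout, 35*(-5) + 182*(1) = 7.
Particular solution: (7, -1).
General solution: a = 7 + 26t, b = -1 - 5t for integer t.
104 ≤ 7 + 26t ≤ 137 gives t ∈ [4, 5], which is 2 values.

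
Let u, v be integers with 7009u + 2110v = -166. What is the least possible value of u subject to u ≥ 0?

gcd(7009, 2110) = 1  (7009 = 3×2110 + 679, 2110 = 3×679 + 73, 679 = 9×73 + 22, 73 = 3×22 + 7, 22 = 3×7 + 1, 7 = 7×1).
1 divides -166, so solutions exist.
Back-substituting, 7009×(289) + 2110×(-960) = 1.
Scale by -166/1 = -166: (u₀, v₀) = (-47974, 159360).
General solution: u = -47974 + 2110t, v = 159360 - 7009t for integer t.
u ≥ 0: smallest is -47974 mod 2110 = 556 (at t = 23), with v = -1847.

556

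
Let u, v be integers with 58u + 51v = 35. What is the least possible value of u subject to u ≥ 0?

gcd(58, 51):
  58 = 1·51 + 7
  51 = 7·7 + 2
  7 = 3·2 + 1
  2 = 2·1
so gcd(58, 51) = 1.
1 divides 35, so solutions exist.
Back-substitute for Bézout coefficients:
  1 = 7 - 3·2
  ... = 58·(22) + 51·(-25)
Scale by 35/1 = 35: (u₀, v₀) = (770, -875).
General solution: u = 770 + 51t, v = -875 - 58t for integer t.
u ≥ 0: smallest is 770 mod 51 = 5 (at t = -15), with v = -5.

5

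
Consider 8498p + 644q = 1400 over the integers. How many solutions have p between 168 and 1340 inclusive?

gcd(8498, 644) = 14.
By Bézout, 8498×(-5) + 644×(66) = 14.
Particular solution: (6, -77).
General solution: p = 6 + 46t, q = -77 - 607t for integer t.
168 ≤ 6 + 46t ≤ 1340 gives t ∈ [4, 29], which is 26 values.

26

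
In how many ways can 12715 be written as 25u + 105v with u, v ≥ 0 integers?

gcd(105, 25) = 5.
By Bézout, 25×(-4) + 105×(1) = 5.
One solution: (13, 118).
General: u = 13 + 21t, v = 118 - 5t.
u ≥ 0 ⇒ t ≥ 0; v ≥ 0 ⇒ t ≤ 23. So t ∈ [0, 23]: 24 solutions.

24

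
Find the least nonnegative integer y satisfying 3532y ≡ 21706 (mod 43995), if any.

gcd(43995, 3532) = 1  (43995 = 12*3532 + 1611, 3532 = 2*1611 + 310, 1611 = 5*310 + 61, 310 = 5*61 + 5, 61 = 12*5 + 1, 5 = 5*1).
1 divides 21706, so solutions exist.
Back-substituting, 3532*(-8657) + 43995*(695) = 1.
So 3532*(-8657) ≡ 1 (mod 43995); multiply by 21706: y ≡ -187908842 (mod 43995).
Smallest nonnegative: y = -187908842 mod 43995 = 37798.

37798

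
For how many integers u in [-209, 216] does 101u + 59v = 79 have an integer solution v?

gcd(101, 59) = 1.
By Bézout, 101·(-7) + 59·(12) = 1.
Particular solution: (37, -62).
General solution: u = 37 + 59t, v = -62 - 101t for integer t.
-209 ≤ 37 + 59t ≤ 216 gives t ∈ [-4, 3], which is 8 values.

8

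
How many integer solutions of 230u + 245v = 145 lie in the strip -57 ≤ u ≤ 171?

5

gcd(245, 230) = 5.
By Bézout, 230×(16) + 245×(-15) = 5.
Particular solution: (23, -21).
General solution: u = 23 + 49t, v = -21 - 46t for integer t.
-57 ≤ 23 + 49t ≤ 171 gives t ∈ [-1, 3], which is 5 values.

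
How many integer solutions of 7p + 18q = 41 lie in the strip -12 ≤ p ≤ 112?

7

gcd(18, 7) = 1.
By Bézout, 7*(-5) + 18*(2) = 1.
Particular solution: (11, -2).
General solution: p = 11 + 18t, q = -2 - 7t for integer t.
-12 ≤ 11 + 18t ≤ 112 gives t ∈ [-1, 5], which is 7 values.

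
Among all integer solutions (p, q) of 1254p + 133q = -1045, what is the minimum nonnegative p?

gcd(1254, 133):
  1254 = 9×133 + 57
  133 = 2×57 + 19
  57 = 3×19
so gcd(1254, 133) = 19.
19 divides -1045, so solutions exist.
Back-substitute for Bézout coefficients:
  19 = 133 - 2×57
  ... = 1254×(-2) + 133×(19)
Scale by -1045/19 = -55: (p₀, q₀) = (110, -1045).
General solution: p = 110 + 7t, q = -1045 - 66t for integer t.
p ≥ 0: smallest is 110 mod 7 = 5 (at t = -15), with q = -55.

5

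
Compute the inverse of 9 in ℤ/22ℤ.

gcd(22, 9) = 1.
By Bézout, 9×(5) + 22×(-2) = 1.
So 9×5 ≡ 1 (mod 22), and 5 mod 22 = 5.

5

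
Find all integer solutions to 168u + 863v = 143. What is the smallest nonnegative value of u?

gcd(863, 168) = 1.
1 divides 143, so solutions exist.
By Bézout, 168×(375) + 863×(-73) = 1.
Scale by 143/1 = 143: (u₀, v₀) = (53625, -10439).
General solution: u = 53625 + 863t, v = -10439 - 168t for integer t.
u ≥ 0: smallest is 53625 mod 863 = 119 (at t = -62), with v = -23.

119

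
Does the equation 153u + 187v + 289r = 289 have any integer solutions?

yes

gcd(187, 153) = 17  (187 = 1×153 + 34, 153 = 4×34 + 17, 34 = 2×17).
gcd(17, 289) = 17.
17 divides 289, so integer solutions exist.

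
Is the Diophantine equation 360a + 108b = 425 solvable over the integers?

no

gcd(360, 108) = 36  (360 = 3*108 + 36, 108 = 3*36).
36 does not divide 425 (remainder 29), so no integer solutions.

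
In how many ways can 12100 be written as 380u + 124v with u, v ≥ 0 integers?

1

gcd(380, 124):
  380 = 3×124 + 8
  124 = 15×8 + 4
  8 = 2×4
so gcd(380, 124) = 4.
Back-substitute for Bézout coefficients:
  4 = 124 - 15×8
  ... = 380×(-15) + 124×(46)
Scale by 3025: one solution is (-45375, 139150). Reduce u mod 31: (9, 70).
General: u = 9 + 31t, v = 70 - 95t.
u ≥ 0 ⇒ t ≥ 0; v ≥ 0 ⇒ t ≤ 0. So t ∈ [0, 0]: 1 solution.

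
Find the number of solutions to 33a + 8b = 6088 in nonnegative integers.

gcd(33, 8) = 1  (33 = 4*8 + 1, 8 = 8*1).
Back-substituting, 33*(1) + 8*(-4) = 1.
Scale by 6088: one solution is (6088, -24352). Reduce a mod 8: (0, 761).
General: a = 0 + 8t, b = 761 - 33t.
a ≥ 0 ⇒ t ≥ 0; b ≥ 0 ⇒ t ≤ 23. So t ∈ [0, 23]: 24 solutions.

24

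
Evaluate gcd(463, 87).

1

gcd(463, 87):
  463 = 5×87 + 28
  87 = 3×28 + 3
  28 = 9×3 + 1
  3 = 3×1
so gcd(463, 87) = 1.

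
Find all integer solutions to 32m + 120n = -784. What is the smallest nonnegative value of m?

gcd(120, 32):
  120 = 3·32 + 24
  32 = 1·24 + 8
  24 = 3·8
so gcd(120, 32) = 8.
8 divides -784, so solutions exist.
Back-substitute for Bézout coefficients:
  8 = 32 - 1·24
  ... = 32·(4) + 120·(-1)
Scale by -784/8 = -98: (m₀, n₀) = (-392, 98).
General solution: m = -392 + 15t, n = 98 - 4t for integer t.
m ≥ 0: smallest is -392 mod 15 = 13 (at t = 27), with n = -10.

13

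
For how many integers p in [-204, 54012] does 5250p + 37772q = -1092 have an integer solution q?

gcd(37772, 5250):
  37772 = 7*5250 + 1022
  5250 = 5*1022 + 140
  1022 = 7*140 + 42
  140 = 3*42 + 14
  42 = 3*14
so gcd(37772, 5250) = 14.
Back-substitute for Bézout coefficients:
  14 = 140 - 3*42
  ... = 5250*(813) + 37772*(-113)
Scale by -78: particular solution (-63414, 8814); reduce p mod 2698: (1338, -186).
General solution: p = 1338 + 2698t, q = -186 - 375t for integer t.
-204 ≤ 1338 + 2698t ≤ 54012 gives t ∈ [0, 19], which is 20 values.

20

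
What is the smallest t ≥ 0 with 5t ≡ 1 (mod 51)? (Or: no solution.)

41

gcd(51, 5) = 1.
1 divides 1, so solutions exist.
By Bézout, 5×(-10) + 51×(1) = 1.
So 5×(-10) ≡ 1 (mod 51); multiply by 1: t ≡ -10 (mod 51).
Smallest nonnegative: t = -10 mod 51 = 41.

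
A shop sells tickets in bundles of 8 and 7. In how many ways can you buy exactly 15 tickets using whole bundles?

1

Need nonnegative integers with 8j + 7k = 15.
gcd(8, 7) = 1, and 8·(1) + 7·(-1) = 1.
So (j₀, k₀) = (15, -15); general j = 15 + 7t, k = -15 - 8t.
j ≥ 0 ⇒ t ≥ -2; k ≥ 0 ⇒ t ≤ -2. That's 1 value of t.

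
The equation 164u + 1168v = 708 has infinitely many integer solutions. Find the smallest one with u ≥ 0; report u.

161

gcd(1168, 164) = 4  (1168 = 7×164 + 20, 164 = 8×20 + 4, 20 = 5×4).
4 divides 708, so solutions exist.
Back-substituting, 164×(57) + 1168×(-8) = 4.
Scale by 708/4 = 177: (u₀, v₀) = (10089, -1416).
General solution: u = 10089 + 292t, v = -1416 - 41t for integer t.
u ≥ 0: smallest is 10089 mod 292 = 161 (at t = -34), with v = -22.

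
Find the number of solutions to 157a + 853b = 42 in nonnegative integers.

0

gcd(853, 157) = 1.
By Bézout, 157*(163) + 853*(-30) = 1.
One solution: (22, -4).
General: a = 22 + 853t, b = -4 - 157t.
a ≥ 0 ⇒ t ≥ 0; b ≥ 0 ⇒ t ≤ -1. So t ∈ [0, -1]: 0 solutions.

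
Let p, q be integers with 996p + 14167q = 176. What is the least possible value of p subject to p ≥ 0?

gcd(14167, 996):
  14167 = 14·996 + 223
  996 = 4·223 + 104
  223 = 2·104 + 15
  104 = 6·15 + 14
  15 = 1·14 + 1
  14 = 14·1
so gcd(14167, 996) = 1.
1 divides 176, so solutions exist.
Back-substitute for Bézout coefficients:
  1 = 15 - 1·14
  ... = 996·(-953) + 14167·(67)
Scale by 176/1 = 176: (p₀, q₀) = (-167728, 11792).
General solution: p = -167728 + 14167t, q = 11792 - 996t for integer t.
p ≥ 0: smallest is -167728 mod 14167 = 2276 (at t = 12), with q = -160.

2276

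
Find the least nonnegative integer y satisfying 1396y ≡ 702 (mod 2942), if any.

gcd(2942, 1396):
  2942 = 2·1396 + 150
  1396 = 9·150 + 46
  150 = 3·46 + 12
  46 = 3·12 + 10
  12 = 1·10 + 2
  10 = 5·2
so gcd(2942, 1396) = 2.
2 divides 702, so solutions exist.
Back-substitute for Bézout coefficients:
  2 = 12 - 1·10
  ... = 1396·(-255) + 2942·(121)
So 1396·(-255) ≡ 2 (mod 2942); multiply by 351: y ≡ -89505 (mod 1471).
Smallest nonnegative: y = -89505 mod 1471 = 226.

226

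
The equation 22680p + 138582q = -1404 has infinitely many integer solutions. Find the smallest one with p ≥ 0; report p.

gcd(138582, 22680):
  138582 = 6×22680 + 2502
  22680 = 9×2502 + 162
  2502 = 15×162 + 72
  162 = 2×72 + 18
  72 = 4×18
so gcd(138582, 22680) = 18.
18 divides -1404, so solutions exist.
Back-substitute for Bézout coefficients:
  18 = 162 - 2×72
  ... = 22680×(1717) + 138582×(-281)
Scale by -1404/18 = -78: (p₀, q₀) = (-133926, 21918).
General solution: p = -133926 + 7699t, q = 21918 - 1260t for integer t.
p ≥ 0: smallest is -133926 mod 7699 = 4656 (at t = 18), with q = -762.

4656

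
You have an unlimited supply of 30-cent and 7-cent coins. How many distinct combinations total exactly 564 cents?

Need nonnegative integers with 30j + 7k = 564.
gcd(30, 7) = 1, and 30·(-3) + 7·(13) = 1.
So (j₀, k₀) = (-1692, 7332); general j = -1692 + 7t, k = 7332 - 30t.
j ≥ 0 ⇒ t ≥ 242; k ≥ 0 ⇒ t ≤ 244. That's 3 values of t.

3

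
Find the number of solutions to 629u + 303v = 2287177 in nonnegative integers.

gcd(629, 303):
  629 = 2·303 + 23
  303 = 13·23 + 4
  23 = 5·4 + 3
  4 = 1·3 + 1
  3 = 3·1
so gcd(629, 303) = 1.
Back-substitute for Bézout coefficients:
  1 = 4 - 1·3
  ... = 629·(-79) + 303·(164)
Scale by 2287177: one solution is (-180686983, 375097028). Reduce u mod 303: (98, 7345).
General: u = 98 + 303t, v = 7345 - 629t.
u ≥ 0 ⇒ t ≥ 0; v ≥ 0 ⇒ t ≤ 11. So t ∈ [0, 11]: 12 solutions.

12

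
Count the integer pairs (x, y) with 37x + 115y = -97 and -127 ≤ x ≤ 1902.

18

gcd(115, 37) = 1.
By Bézout, 37×(28) + 115×(-9) = 1.
Particular solution: (44, -15).
General solution: x = 44 + 115t, y = -15 - 37t for integer t.
-127 ≤ 44 + 115t ≤ 1902 gives t ∈ [-1, 16], which is 18 values.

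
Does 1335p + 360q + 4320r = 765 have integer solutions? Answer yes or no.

gcd(1335, 360) = 15  (1335 = 3·360 + 255, 360 = 1·255 + 105, 255 = 2·105 + 45, 105 = 2·45 + 15, 45 = 3·15).
gcd(15, 4320) = 15.
15 divides 765, so integer solutions exist.

yes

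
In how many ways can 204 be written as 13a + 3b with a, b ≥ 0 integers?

6

gcd(13, 3) = 1.
By Bézout, 13*(1) + 3*(-4) = 1.
One solution: (0, 68).
General: a = 0 + 3t, b = 68 - 13t.
a ≥ 0 ⇒ t ≥ 0; b ≥ 0 ⇒ t ≤ 5. So t ∈ [0, 5]: 6 solutions.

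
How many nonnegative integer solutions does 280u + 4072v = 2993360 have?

gcd(4072, 280) = 8  (4072 = 14×280 + 152, 280 = 1×152 + 128, 152 = 1×128 + 24, 128 = 5×24 + 8, 24 = 3×8).
Back-substituting, 280×(160) + 4072×(-11) = 8.
Scale by 374170: one solution is (59867200, -4115870). Reduce u mod 509: (147, 725).
General: u = 147 + 509t, v = 725 - 35t.
u ≥ 0 ⇒ t ≥ 0; v ≥ 0 ⇒ t ≤ 20. So t ∈ [0, 20]: 21 solutions.

21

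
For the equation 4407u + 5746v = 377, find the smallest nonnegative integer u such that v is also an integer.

gcd(5746, 4407) = 13  (5746 = 1×4407 + 1339, 4407 = 3×1339 + 390, 1339 = 3×390 + 169, 390 = 2×169 + 52, 169 = 3×52 + 13, 52 = 4×13).
13 divides 377, so solutions exist.
Back-substituting, 4407×(-103) + 5746×(79) = 13.
Scale by 377/13 = 29: (u₀, v₀) = (-2987, 2291).
General solution: u = -2987 + 442t, v = 2291 - 339t for integer t.
u ≥ 0: smallest is -2987 mod 442 = 107 (at t = 7), with v = -82.

107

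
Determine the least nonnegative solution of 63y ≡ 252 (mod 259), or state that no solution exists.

gcd(259, 63):
  259 = 4*63 + 7
  63 = 9*7
so gcd(259, 63) = 7.
7 divides 252, so solutions exist.
Back-substitute for Bézout coefficients:
  7 = 259 - 4*63
  ... = 63*(-4) + 259*(1)
So 63*(-4) ≡ 7 (mod 259); multiply by 36: y ≡ -144 (mod 37).
Smallest nonnegative: y = -144 mod 37 = 4.

4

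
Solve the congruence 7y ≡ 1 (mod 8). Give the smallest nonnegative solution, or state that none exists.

7

gcd(8, 7):
  8 = 1×7 + 1
  7 = 7×1
so gcd(8, 7) = 1.
1 divides 1, so solutions exist.
Back-substitute for Bézout coefficients:
  1 = 8 - 1×7
  ... = 7×(-1) + 8×(1)
So 7×(-1) ≡ 1 (mod 8); multiply by 1: y ≡ -1 (mod 8).
Smallest nonnegative: y = -1 mod 8 = 7.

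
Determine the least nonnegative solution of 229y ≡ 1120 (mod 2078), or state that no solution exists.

gcd(2078, 229) = 1  (2078 = 9*229 + 17, 229 = 13*17 + 8, 17 = 2*8 + 1, 8 = 8*1).
1 divides 1120, so solutions exist.
Back-substituting, 229*(-245) + 2078*(27) = 1.
So 229*(-245) ≡ 1 (mod 2078); multiply by 1120: y ≡ -274400 (mod 2078).
Smallest nonnegative: y = -274400 mod 2078 = 1974.

1974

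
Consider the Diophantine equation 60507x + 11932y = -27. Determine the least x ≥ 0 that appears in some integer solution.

8551

gcd(60507, 11932):
  60507 = 5*11932 + 847
  11932 = 14*847 + 74
  847 = 11*74 + 33
  74 = 2*33 + 8
  33 = 4*8 + 1
  8 = 8*1
so gcd(60507, 11932) = 1.
1 divides -27, so solutions exist.
Back-substitute for Bézout coefficients:
  1 = 33 - 4*8
  ... = 60507*(1451) + 11932*(-7358)
Scale by -27/1 = -27: (x₀, y₀) = (-39177, 198666).
General solution: x = -39177 + 11932t, y = 198666 - 60507t for integer t.
x ≥ 0: smallest is -39177 mod 11932 = 8551 (at t = 4), with y = -43362.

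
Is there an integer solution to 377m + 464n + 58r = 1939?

no

gcd(464, 377) = 29  (464 = 1*377 + 87, 377 = 4*87 + 29, 87 = 3*29).
gcd(29, 58) = 29.
29 does not divide 1939 (remainder 25), so no integer solutions.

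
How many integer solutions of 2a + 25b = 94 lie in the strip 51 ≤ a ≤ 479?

gcd(25, 2):
  25 = 12*2 + 1
  2 = 2*1
so gcd(25, 2) = 1.
Back-substitute for Bézout coefficients:
  1 = 25 - 12*2
  ... = 2*(-12) + 25*(1)
Scale by 94: particular solution (-1128, 94); reduce a mod 25: (22, 2).
General solution: a = 22 + 25t, b = 2 - 2t for integer t.
51 ≤ 22 + 25t ≤ 479 gives t ∈ [2, 18], which is 17 values.

17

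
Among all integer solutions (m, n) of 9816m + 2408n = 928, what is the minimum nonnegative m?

gcd(9816, 2408) = 8.
8 divides 928, so solutions exist.
By Bézout, 9816*(144) + 2408*(-587) = 8.
Scale by 928/8 = 116: (m₀, n₀) = (16704, -68092).
General solution: m = 16704 + 301t, n = -68092 - 1227t for integer t.
m ≥ 0: smallest is 16704 mod 301 = 149 (at t = -55), with n = -607.

149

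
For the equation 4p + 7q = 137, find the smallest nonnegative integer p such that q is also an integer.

gcd(7, 4) = 1  (7 = 1×4 + 3, 4 = 1×3 + 1, 3 = 3×1).
1 divides 137, so solutions exist.
Back-substituting, 4×(2) + 7×(-1) = 1.
Scale by 137/1 = 137: (p₀, q₀) = (274, -137).
General solution: p = 274 + 7t, q = -137 - 4t for integer t.
p ≥ 0: smallest is 274 mod 7 = 1 (at t = -39), with q = 19.

1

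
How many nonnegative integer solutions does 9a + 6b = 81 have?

gcd(9, 6) = 3  (9 = 1*6 + 3, 6 = 2*3).
Back-substituting, 9*(1) + 6*(-1) = 3.
Scale by 27: one solution is (27, -27). Reduce a mod 2: (1, 12).
General: a = 1 + 2t, b = 12 - 3t.
a ≥ 0 ⇒ t ≥ 0; b ≥ 0 ⇒ t ≤ 4. So t ∈ [0, 4]: 5 solutions.

5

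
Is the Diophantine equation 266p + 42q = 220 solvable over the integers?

no

gcd(266, 42) = 14.
14 does not divide 220 (remainder 10), so no integer solutions.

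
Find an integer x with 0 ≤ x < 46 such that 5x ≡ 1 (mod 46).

37

gcd(46, 5) = 1  (46 = 9·5 + 1, 5 = 5·1).
Back-substituting, 5·(-9) + 46·(1) = 1.
So 5·-9 ≡ 1 (mod 46), and -9 mod 46 = 37.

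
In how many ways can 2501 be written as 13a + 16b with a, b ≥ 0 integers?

12

gcd(16, 13) = 1  (16 = 1×13 + 3, 13 = 4×3 + 1, 3 = 3×1).
Back-substituting, 13×(5) + 16×(-4) = 1.
Scale by 2501: one solution is (12505, -10004). Reduce a mod 16: (9, 149).
General: a = 9 + 16t, b = 149 - 13t.
a ≥ 0 ⇒ t ≥ 0; b ≥ 0 ⇒ t ≤ 11. So t ∈ [0, 11]: 12 solutions.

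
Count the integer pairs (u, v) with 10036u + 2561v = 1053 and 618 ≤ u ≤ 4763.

21

gcd(10036, 2561) = 13  (10036 = 3*2561 + 2353, 2561 = 1*2353 + 208, 2353 = 11*208 + 65, 208 = 3*65 + 13, 65 = 5*13).
Back-substituting, 10036*(-37) + 2561*(145) = 13.
Scale by 81: particular solution (-2997, 11745); reduce u mod 197: (155, -607).
General solution: u = 155 + 197t, v = -607 - 772t for integer t.
618 ≤ 155 + 197t ≤ 4763 gives t ∈ [3, 23], which is 21 values.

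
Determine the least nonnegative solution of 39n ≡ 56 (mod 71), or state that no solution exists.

16

gcd(71, 39):
  71 = 1·39 + 32
  39 = 1·32 + 7
  32 = 4·7 + 4
  7 = 1·4 + 3
  4 = 1·3 + 1
  3 = 3·1
so gcd(71, 39) = 1.
1 divides 56, so solutions exist.
Back-substitute for Bézout coefficients:
  1 = 4 - 1·3
  ... = 39·(-20) + 71·(11)
So 39·(-20) ≡ 1 (mod 71); multiply by 56: n ≡ -1120 (mod 71).
Smallest nonnegative: n = -1120 mod 71 = 16.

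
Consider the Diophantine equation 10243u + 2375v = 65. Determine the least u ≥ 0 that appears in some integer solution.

gcd(10243, 2375) = 1.
1 divides 65, so solutions exist.
By Bézout, 10243*(732) + 2375*(-3157) = 1.
Scale by 65/1 = 65: (u₀, v₀) = (47580, -205205).
General solution: u = 47580 + 2375t, v = -205205 - 10243t for integer t.
u ≥ 0: smallest is 47580 mod 2375 = 80 (at t = -20), with v = -345.

80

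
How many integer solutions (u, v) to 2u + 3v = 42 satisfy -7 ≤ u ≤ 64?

24

gcd(3, 2):
  3 = 1×2 + 1
  2 = 2×1
so gcd(3, 2) = 1.
Back-substitute for Bézout coefficients:
  1 = 3 - 1×2
  ... = 2×(-1) + 3×(1)
Scale by 42: particular solution (-42, 42); reduce u mod 3: (0, 14).
General solution: u = 0 + 3t, v = 14 - 2t for integer t.
-7 ≤ 0 + 3t ≤ 64 gives t ∈ [-2, 21], which is 24 values.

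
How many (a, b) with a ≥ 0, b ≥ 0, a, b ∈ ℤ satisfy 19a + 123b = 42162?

18

gcd(123, 19) = 1  (123 = 6·19 + 9, 19 = 2·9 + 1, 9 = 9·1).
Back-substituting, 19·(13) + 123·(-2) = 1.
Scale by 42162: one solution is (548106, -84324). Reduce a mod 123: (18, 340).
General: a = 18 + 123t, b = 340 - 19t.
a ≥ 0 ⇒ t ≥ 0; b ≥ 0 ⇒ t ≤ 17. So t ∈ [0, 17]: 18 solutions.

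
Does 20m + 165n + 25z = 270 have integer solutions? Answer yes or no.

gcd(165, 20) = 5  (165 = 8·20 + 5, 20 = 4·5).
gcd(5, 25) = 5.
5 divides 270, so integer solutions exist.

yes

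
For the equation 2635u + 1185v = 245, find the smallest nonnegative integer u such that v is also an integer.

gcd(2635, 1185):
  2635 = 2×1185 + 265
  1185 = 4×265 + 125
  265 = 2×125 + 15
  125 = 8×15 + 5
  15 = 3×5
so gcd(2635, 1185) = 5.
5 divides 245, so solutions exist.
Back-substitute for Bézout coefficients:
  5 = 125 - 8×15
  ... = 2635×(-76) + 1185×(169)
Scale by 245/5 = 49: (u₀, v₀) = (-3724, 8281).
General solution: u = -3724 + 237t, v = 8281 - 527t for integer t.
u ≥ 0: smallest is -3724 mod 237 = 68 (at t = 16), with v = -151.

68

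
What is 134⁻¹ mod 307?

181

gcd(307, 134) = 1  (307 = 2·134 + 39, 134 = 3·39 + 17, 39 = 2·17 + 5, 17 = 3·5 + 2, 5 = 2·2 + 1, 2 = 2·1).
Back-substituting, 134·(-126) + 307·(55) = 1.
So 134·-126 ≡ 1 (mod 307), and -126 mod 307 = 181.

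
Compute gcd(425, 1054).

gcd(1054, 425):
  1054 = 2×425 + 204
  425 = 2×204 + 17
  204 = 12×17
so gcd(1054, 425) = 17.

17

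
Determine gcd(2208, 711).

3

gcd(2208, 711):
  2208 = 3·711 + 75
  711 = 9·75 + 36
  75 = 2·36 + 3
  36 = 12·3
so gcd(2208, 711) = 3.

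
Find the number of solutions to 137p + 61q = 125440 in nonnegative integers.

15

gcd(137, 61) = 1.
By Bézout, 137×(-4) + 61×(9) = 1.
One solution: (26, 1998).
General: p = 26 + 61t, q = 1998 - 137t.
p ≥ 0 ⇒ t ≥ 0; q ≥ 0 ⇒ t ≤ 14. So t ∈ [0, 14]: 15 solutions.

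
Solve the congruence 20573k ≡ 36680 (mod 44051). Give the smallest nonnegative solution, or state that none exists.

4903

gcd(44051, 20573):
  44051 = 2*20573 + 2905
  20573 = 7*2905 + 238
  2905 = 12*238 + 49
  238 = 4*49 + 42
  49 = 1*42 + 7
  42 = 6*7
so gcd(44051, 20573) = 7.
7 divides 36680, so solutions exist.
Back-substitute for Bézout coefficients:
  7 = 49 - 1*42
  ... = 20573*(-925) + 44051*(432)
So 20573*(-925) ≡ 7 (mod 44051); multiply by 5240: k ≡ -4847000 (mod 6293).
Smallest nonnegative: k = -4847000 mod 6293 = 4903.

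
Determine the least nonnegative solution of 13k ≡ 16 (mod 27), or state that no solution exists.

gcd(27, 13) = 1.
1 divides 16, so solutions exist.
By Bézout, 13×(-2) + 27×(1) = 1.
So 13×(-2) ≡ 1 (mod 27); multiply by 16: k ≡ -32 (mod 27).
Smallest nonnegative: k = -32 mod 27 = 22.

22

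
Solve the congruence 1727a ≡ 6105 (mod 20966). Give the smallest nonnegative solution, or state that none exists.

gcd(20966, 1727):
  20966 = 12×1727 + 242
  1727 = 7×242 + 33
  242 = 7×33 + 11
  33 = 3×11
so gcd(20966, 1727) = 11.
11 divides 6105, so solutions exist.
Back-substitute for Bézout coefficients:
  11 = 242 - 7×33
  ... = 1727×(-607) + 20966×(50)
So 1727×(-607) ≡ 11 (mod 20966); multiply by 555: a ≡ -336885 (mod 1906).
Smallest nonnegative: a = -336885 mod 1906 = 477.

477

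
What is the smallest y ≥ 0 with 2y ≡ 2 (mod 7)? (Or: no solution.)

1

gcd(7, 2):
  7 = 3·2 + 1
  2 = 2·1
so gcd(7, 2) = 1.
1 divides 2, so solutions exist.
Back-substitute for Bézout coefficients:
  1 = 7 - 3·2
  ... = 2·(-3) + 7·(1)
So 2·(-3) ≡ 1 (mod 7); multiply by 2: y ≡ -6 (mod 7).
Smallest nonnegative: y = -6 mod 7 = 1.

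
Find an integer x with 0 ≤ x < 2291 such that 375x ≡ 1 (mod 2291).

391

gcd(2291, 375) = 1.
By Bézout, 375·(391) + 2291·(-64) = 1.
So 375·391 ≡ 1 (mod 2291), and 391 mod 2291 = 391.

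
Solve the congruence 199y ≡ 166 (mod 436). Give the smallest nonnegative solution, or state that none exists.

106

gcd(436, 199) = 1.
1 divides 166, so solutions exist.
By Bézout, 199*(195) + 436*(-89) = 1.
So 199*(195) ≡ 1 (mod 436); multiply by 166: y ≡ 32370 (mod 436).
Smallest nonnegative: y = 32370 mod 436 = 106.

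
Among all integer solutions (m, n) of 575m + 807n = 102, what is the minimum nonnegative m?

90

gcd(807, 575) = 1.
1 divides 102, so solutions exist.
By Bézout, 575*(80) + 807*(-57) = 1.
Scale by 102/1 = 102: (m₀, n₀) = (8160, -5814).
General solution: m = 8160 + 807t, n = -5814 - 575t for integer t.
m ≥ 0: smallest is 8160 mod 807 = 90 (at t = -10), with n = -64.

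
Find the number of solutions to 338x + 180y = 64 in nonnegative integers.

0

gcd(338, 180) = 2  (338 = 1*180 + 158, 180 = 1*158 + 22, 158 = 7*22 + 4, 22 = 5*4 + 2, 4 = 2*2).
Back-substituting, 338*(-41) + 180*(77) = 2.
Scale by 32: one solution is (-1312, 2464). Reduce x mod 90: (38, -71).
General: x = 38 + 90t, y = -71 - 169t.
x ≥ 0 ⇒ t ≥ 0; y ≥ 0 ⇒ t ≤ -1. So t ∈ [0, -1]: 0 solutions.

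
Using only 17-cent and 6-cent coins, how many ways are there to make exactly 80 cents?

Need nonnegative integers with 17j + 6k = 80.
gcd(17, 6) = 1, and 17·(-1) + 6·(3) = 1.
So (j₀, k₀) = (-80, 240); general j = -80 + 6t, k = 240 - 17t.
j ≥ 0 ⇒ t ≥ 14; k ≥ 0 ⇒ t ≤ 14. That's 1 value of t.

1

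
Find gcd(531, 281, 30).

gcd(531, 281) = 1  (531 = 1*281 + 250, 281 = 1*250 + 31, 250 = 8*31 + 2, 31 = 15*2 + 1, 2 = 2*1).
gcd(1, 30) = 1.

1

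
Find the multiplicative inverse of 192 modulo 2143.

1797

gcd(2143, 192) = 1  (2143 = 11*192 + 31, 192 = 6*31 + 6, 31 = 5*6 + 1, 6 = 6*1).
Back-substituting, 192*(-346) + 2143*(31) = 1.
So 192*-346 ≡ 1 (mod 2143), and -346 mod 2143 = 1797.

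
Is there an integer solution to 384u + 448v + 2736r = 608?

gcd(448, 384) = 64  (448 = 1·384 + 64, 384 = 6·64).
gcd(64, 2736) = 16.
16 divides 608, so integer solutions exist.

yes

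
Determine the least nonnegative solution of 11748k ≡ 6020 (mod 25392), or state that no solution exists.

gcd(25392, 11748) = 12  (25392 = 2*11748 + 1896, 11748 = 6*1896 + 372, 1896 = 5*372 + 36, 372 = 10*36 + 12, 36 = 3*12).
12 does not divide 6020, so the congruence has no solution.

no solution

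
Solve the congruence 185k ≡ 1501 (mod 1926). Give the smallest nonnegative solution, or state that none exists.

1247

gcd(1926, 185) = 1.
1 divides 1501, so solutions exist.
By Bézout, 185×(-583) + 1926×(56) = 1.
So 185×(-583) ≡ 1 (mod 1926); multiply by 1501: k ≡ -875083 (mod 1926).
Smallest nonnegative: k = -875083 mod 1926 = 1247.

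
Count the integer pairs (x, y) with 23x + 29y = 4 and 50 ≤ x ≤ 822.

gcd(29, 23) = 1.
By Bézout, 23*(-5) + 29*(4) = 1.
Particular solution: (9, -7).
General solution: x = 9 + 29t, y = -7 - 23t for integer t.
50 ≤ 9 + 29t ≤ 822 gives t ∈ [2, 28], which is 27 values.

27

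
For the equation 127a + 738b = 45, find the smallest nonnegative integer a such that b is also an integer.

gcd(738, 127):
  738 = 5×127 + 103
  127 = 1×103 + 24
  103 = 4×24 + 7
  24 = 3×7 + 3
  7 = 2×3 + 1
  3 = 3×1
so gcd(738, 127) = 1.
1 divides 45, so solutions exist.
Back-substitute for Bézout coefficients:
  1 = 7 - 2×3
  ... = 127×(-215) + 738×(37)
Scale by 45/1 = 45: (a₀, b₀) = (-9675, 1665).
General solution: a = -9675 + 738t, b = 1665 - 127t for integer t.
a ≥ 0: smallest is -9675 mod 738 = 657 (at t = 14), with b = -113.

657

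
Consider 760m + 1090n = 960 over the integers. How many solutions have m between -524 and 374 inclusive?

8

gcd(1090, 760):
  1090 = 1*760 + 330
  760 = 2*330 + 100
  330 = 3*100 + 30
  100 = 3*30 + 10
  30 = 3*10
so gcd(1090, 760) = 10.
Back-substitute for Bézout coefficients:
  10 = 100 - 3*30
  ... = 760*(33) + 1090*(-23)
Scale by 96: particular solution (3168, -2208); reduce m mod 109: (7, -4).
General solution: m = 7 + 109t, n = -4 - 76t for integer t.
-524 ≤ 7 + 109t ≤ 374 gives t ∈ [-4, 3], which is 8 values.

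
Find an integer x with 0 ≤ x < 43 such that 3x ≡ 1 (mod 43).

29

gcd(43, 3):
  43 = 14·3 + 1
  3 = 3·1
so gcd(43, 3) = 1.
Back-substitute for Bézout coefficients:
  1 = 43 - 14·3
  ... = 3·(-14) + 43·(1)
So 3·-14 ≡ 1 (mod 43), and -14 mod 43 = 29.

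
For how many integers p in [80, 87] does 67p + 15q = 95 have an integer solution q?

gcd(67, 15) = 1.
By Bézout, 67·(-2) + 15·(9) = 1.
Particular solution: (5, -16).
General solution: p = 5 + 15t, q = -16 - 67t for integer t.
80 ≤ 5 + 15t ≤ 87 gives t ∈ [5, 5], which is 1 value.

1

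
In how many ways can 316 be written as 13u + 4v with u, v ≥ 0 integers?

7

gcd(13, 4):
  13 = 3·4 + 1
  4 = 4·1
so gcd(13, 4) = 1.
Back-substitute for Bézout coefficients:
  1 = 13 - 3·4
  ... = 13·(1) + 4·(-3)
Scale by 316: one solution is (316, -948). Reduce u mod 4: (0, 79).
General: u = 0 + 4t, v = 79 - 13t.
u ≥ 0 ⇒ t ≥ 0; v ≥ 0 ⇒ t ≤ 6. So t ∈ [0, 6]: 7 solutions.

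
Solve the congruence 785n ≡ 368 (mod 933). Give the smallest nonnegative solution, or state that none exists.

gcd(933, 785) = 1  (933 = 1·785 + 148, 785 = 5·148 + 45, 148 = 3·45 + 13, 45 = 3·13 + 6, 13 = 2·6 + 1, 6 = 6·1).
1 divides 368, so solutions exist.
Back-substituting, 785·(-145) + 933·(122) = 1.
So 785·(-145) ≡ 1 (mod 933); multiply by 368: n ≡ -53360 (mod 933).
Smallest nonnegative: n = -53360 mod 933 = 754.

754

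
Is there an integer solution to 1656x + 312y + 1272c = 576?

gcd(1656, 312) = 24.
gcd(24, 1272) = 24.
24 divides 576, so integer solutions exist.

yes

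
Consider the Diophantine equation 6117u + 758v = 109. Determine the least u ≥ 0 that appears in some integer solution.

331

gcd(6117, 758) = 1.
1 divides 109, so solutions exist.
By Bézout, 6117×(-143) + 758×(1154) = 1.
Scale by 109/1 = 109: (u₀, v₀) = (-15587, 125786).
General solution: u = -15587 + 758t, v = 125786 - 6117t for integer t.
u ≥ 0: smallest is -15587 mod 758 = 331 (at t = 21), with v = -2671.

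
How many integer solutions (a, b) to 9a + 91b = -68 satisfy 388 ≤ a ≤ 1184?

gcd(91, 9) = 1  (91 = 10×9 + 1, 9 = 9×1).
Back-substituting, 9×(-10) + 91×(1) = 1.
Scale by -68: particular solution (680, -68); reduce a mod 91: (43, -5).
General solution: a = 43 + 91t, b = -5 - 9t for integer t.
388 ≤ 43 + 91t ≤ 1184 gives t ∈ [4, 12], which is 9 values.

9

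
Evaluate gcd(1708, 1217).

1

gcd(1708, 1217):
  1708 = 1*1217 + 491
  1217 = 2*491 + 235
  491 = 2*235 + 21
  235 = 11*21 + 4
  21 = 5*4 + 1
  4 = 4*1
so gcd(1708, 1217) = 1.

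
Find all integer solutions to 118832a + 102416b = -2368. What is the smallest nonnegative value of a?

gcd(118832, 102416) = 16.
16 divides -2368, so solutions exist.
By Bézout, 118832·(418) + 102416·(-485) = 16.
Scale by -2368/16 = -148: (a₀, b₀) = (-61864, 71780).
General solution: a = -61864 + 6401t, b = 71780 - 7427t for integer t.
a ≥ 0: smallest is -61864 mod 6401 = 2146 (at t = 10), with b = -2490.

2146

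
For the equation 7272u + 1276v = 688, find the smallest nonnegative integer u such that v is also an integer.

gcd(7272, 1276) = 4.
4 divides 688, so solutions exist.
By Bézout, 7272×(103) + 1276×(-587) = 4.
Scale by 688/4 = 172: (u₀, v₀) = (17716, -100964).
General solution: u = 17716 + 319t, v = -100964 - 1818t for integer t.
u ≥ 0: smallest is 17716 mod 319 = 171 (at t = -55), with v = -974.

171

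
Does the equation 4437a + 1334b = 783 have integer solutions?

gcd(4437, 1334) = 29  (4437 = 3·1334 + 435, 1334 = 3·435 + 29, 435 = 15·29).
29 divides 783, so integer solutions exist.

yes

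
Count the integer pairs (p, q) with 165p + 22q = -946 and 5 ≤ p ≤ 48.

gcd(165, 22) = 11.
By Bézout, 165×(1) + 22×(-7) = 11.
Particular solution: (0, -43).
General solution: p = 0 + 2t, q = -43 - 15t for integer t.
5 ≤ 0 + 2t ≤ 48 gives t ∈ [3, 24], which is 22 values.

22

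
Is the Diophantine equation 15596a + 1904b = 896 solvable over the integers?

yes

gcd(15596, 1904) = 28  (15596 = 8·1904 + 364, 1904 = 5·364 + 84, 364 = 4·84 + 28, 84 = 3·28).
28 divides 896, so integer solutions exist.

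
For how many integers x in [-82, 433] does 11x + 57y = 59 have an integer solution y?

gcd(57, 11):
  57 = 5×11 + 2
  11 = 5×2 + 1
  2 = 2×1
so gcd(57, 11) = 1.
Back-substitute for Bézout coefficients:
  1 = 11 - 5×2
  ... = 11×(26) + 57×(-5)
Scale by 59: particular solution (1534, -295); reduce x mod 57: (52, -9).
General solution: x = 52 + 57t, y = -9 - 11t for integer t.
-82 ≤ 52 + 57t ≤ 433 gives t ∈ [-2, 6], which is 9 values.

9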